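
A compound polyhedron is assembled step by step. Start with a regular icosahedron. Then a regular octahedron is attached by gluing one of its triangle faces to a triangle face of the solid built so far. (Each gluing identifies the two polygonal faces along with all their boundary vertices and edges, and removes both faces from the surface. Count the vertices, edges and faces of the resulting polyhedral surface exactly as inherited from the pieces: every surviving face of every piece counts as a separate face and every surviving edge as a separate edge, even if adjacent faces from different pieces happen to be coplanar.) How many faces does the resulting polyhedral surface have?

A regular icosahedron: V=12, E=30, F=20.
Attach a regular octahedron (V=6, E=12, F=8) along a 3-gon: merge 3 vertices and 3 edges, delete both glued faces → V=15, E=39, F=26.
Check: V − E + F = 15 − 39 + 26 = 2.

26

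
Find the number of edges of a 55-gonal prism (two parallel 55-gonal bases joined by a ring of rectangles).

A prism on an n-gon has two n-gon bases and n rectangular sides: V = 2·55 = 110, E = 3·55 = 165, F = 55 + 2 = 57.
Check: V − E + F = 110 − 165 + 57 = 2.

165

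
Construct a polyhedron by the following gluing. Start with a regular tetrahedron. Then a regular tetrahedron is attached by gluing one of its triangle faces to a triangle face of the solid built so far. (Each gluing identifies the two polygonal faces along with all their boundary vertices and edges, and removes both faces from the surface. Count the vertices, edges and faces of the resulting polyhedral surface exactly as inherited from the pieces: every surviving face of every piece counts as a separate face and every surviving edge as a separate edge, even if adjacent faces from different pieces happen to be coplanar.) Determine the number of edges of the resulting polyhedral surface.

A regular tetrahedron: V=4, E=6, F=4.
Attach a regular tetrahedron (V=4, E=6, F=4) along a 3-gon: merge 3 vertices and 3 edges, delete both glued faces → V=5, E=9, F=6.
Check: V − E + F = 5 − 9 + 6 = 2.

9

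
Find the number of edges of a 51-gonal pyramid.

102

A pyramid on an n-gon base has one n-gon and n triangles: V = 51 + 1 = 52, E = 2·51 = 102, F = 51 + 1 = 52.
Check: V − E + F = 52 − 102 + 52 = 2.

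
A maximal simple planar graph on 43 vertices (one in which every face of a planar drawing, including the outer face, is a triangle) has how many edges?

123

In a plane triangulation 3F = 2E and V − E + F = 2, so E = 3V − 6 = 3·43 − 6 = 123.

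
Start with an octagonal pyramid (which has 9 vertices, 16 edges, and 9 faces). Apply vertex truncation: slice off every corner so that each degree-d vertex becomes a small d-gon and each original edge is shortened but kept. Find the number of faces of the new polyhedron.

Truncation replaces each original edge-end by a new vertex, so V′ = 2E = 32.
Each original edge survives, and each old vertex of degree d contributes d new edges; summing degrees gives Σd = 2E, so E′ = E + 2E = 3E = 48.
Each original face survives and each original vertex becomes one new face: F′ = F + V = 18.

18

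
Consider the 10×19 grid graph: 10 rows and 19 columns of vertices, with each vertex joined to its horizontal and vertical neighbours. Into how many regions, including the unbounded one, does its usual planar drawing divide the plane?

163

The grid has V = 10·19 = 190 vertices and E = 10·18 + 19·9 = 351 edges.
F = 2 − V + E = 2 − 190 + 351 = 163.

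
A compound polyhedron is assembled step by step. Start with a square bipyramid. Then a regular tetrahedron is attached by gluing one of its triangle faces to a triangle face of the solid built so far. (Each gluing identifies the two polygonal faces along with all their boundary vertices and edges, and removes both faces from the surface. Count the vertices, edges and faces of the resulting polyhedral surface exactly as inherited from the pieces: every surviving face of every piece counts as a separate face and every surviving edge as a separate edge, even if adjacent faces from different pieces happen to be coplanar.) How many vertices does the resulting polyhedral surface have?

7

A square bipyramid: V=6, E=12, F=8.
Attach a regular tetrahedron (V=4, E=6, F=4) along a 3-gon: merge 3 vertices and 3 edges, delete both glued faces → V=7, E=15, F=10.
Check: V − E + F = 7 − 15 + 10 = 2.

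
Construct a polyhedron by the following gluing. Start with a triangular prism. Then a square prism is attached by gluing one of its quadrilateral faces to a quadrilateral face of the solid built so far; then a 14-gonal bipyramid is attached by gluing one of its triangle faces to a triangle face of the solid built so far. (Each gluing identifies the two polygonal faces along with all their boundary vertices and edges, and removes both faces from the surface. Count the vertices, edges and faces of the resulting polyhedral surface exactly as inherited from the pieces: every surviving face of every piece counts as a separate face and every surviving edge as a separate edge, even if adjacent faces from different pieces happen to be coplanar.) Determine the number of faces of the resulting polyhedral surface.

35

A triangular prism: V=6, E=9, F=5.
Attach a square prism (V=8, E=12, F=6) along a 4-gon: merge 4 vertices and 4 edges, delete both glued faces → V=10, E=17, F=9.
Attach a 14-gonal bipyramid (V=16, E=42, F=28) along a 3-gon: merge 3 vertices and 3 edges, delete both glued faces → V=23, E=56, F=35.
Check: V − E + F = 23 − 56 + 35 = 2.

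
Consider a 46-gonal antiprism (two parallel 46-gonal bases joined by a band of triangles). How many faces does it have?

An antiprism on an n-gon has two n-gon caps and 2n triangles: V = 2·46 = 92, E = 4·46 = 184, F = 2·46 + 2 = 94.

94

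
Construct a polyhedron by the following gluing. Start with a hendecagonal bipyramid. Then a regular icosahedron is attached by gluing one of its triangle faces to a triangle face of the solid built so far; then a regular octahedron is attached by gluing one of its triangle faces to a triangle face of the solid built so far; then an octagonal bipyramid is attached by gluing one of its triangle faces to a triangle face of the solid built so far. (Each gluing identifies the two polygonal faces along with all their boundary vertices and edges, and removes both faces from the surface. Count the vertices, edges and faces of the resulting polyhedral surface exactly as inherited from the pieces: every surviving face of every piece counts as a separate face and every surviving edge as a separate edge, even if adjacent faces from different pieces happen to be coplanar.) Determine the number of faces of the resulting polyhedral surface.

60

A hendecagonal bipyramid: V=13, E=33, F=22.
Attach a regular icosahedron (V=12, E=30, F=20) along a 3-gon: merge 3 vertices and 3 edges, delete both glued faces → V=22, E=60, F=40.
Attach a regular octahedron (V=6, E=12, F=8) along a 3-gon: merge 3 vertices and 3 edges, delete both glued faces → V=25, E=69, F=46.
Attach an octagonal bipyramid (V=10, E=24, F=16) along a 3-gon: merge 3 vertices and 3 edges, delete both glued faces → V=32, E=90, F=60.
Check: V − E + F = 32 − 90 + 60 = 2.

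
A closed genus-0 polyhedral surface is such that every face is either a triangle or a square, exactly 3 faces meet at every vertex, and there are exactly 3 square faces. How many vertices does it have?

Let x be the number of triangles; then F = 3 + x.
Edge–face incidences: 2E = 4·3 + 3·x = 12 + 3x.
Every vertex has degree 3, so 3V = 2E.
Euler: V − E + F = 2 ⇒ (2E)/3 − E + (3 + x) = 2.
Multiply by 6: 2·(2E) − 3·(2E) + 6·(3 + x) = 12, i.e. 18 + 6x − (12 + 3x) = 12.
Collecting terms: 3x + 6 = 12, so 3x = 6, so x = 2.
Then 2E = 12 + 3·2 = 18, so E = 9, V = 2E/3 = 6, F = 3 + 2 = 5.

6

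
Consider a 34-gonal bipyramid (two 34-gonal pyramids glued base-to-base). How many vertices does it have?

A bipyramid over an n-gon has 2n triangular faces and n + 2 vertices: V = 34 + 2 = 36, E = 3·34 = 102, F = 2·34 = 68.

36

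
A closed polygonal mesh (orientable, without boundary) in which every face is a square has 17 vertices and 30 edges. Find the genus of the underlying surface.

0

Every face is a square and each edge borders two faces, so 4F = 2·30, giving F = 15.
χ = V − E + F = 17 − 30 + 15 = 2.
For a closed orientable surface χ = 2 − 2g, so g = (2 − (2))/2 = 0.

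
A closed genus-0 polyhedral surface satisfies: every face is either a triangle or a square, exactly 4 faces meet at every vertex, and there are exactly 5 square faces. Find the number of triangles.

8

Let x be the number of triangles; then F = 5 + x.
Edge–face incidences: 2E = 4·5 + 3·x = 20 + 3x.
Every vertex has degree 4, so 4V = 2E.
Euler: V − E + F = 2 ⇒ (2E)/4 − E + (5 + x) = 2.
Multiply by 8: 2·(2E) − 4·(2E) + 8·(5 + x) = 16, i.e. 40 + 8x − 2·(20 + 3x) = 16.
Collecting terms: 2x = 16, so x = 8.
Then 2E = 20 + 3·8 = 44, so E = 22, V = 2E/4 = 11, F = 5 + 8 = 13.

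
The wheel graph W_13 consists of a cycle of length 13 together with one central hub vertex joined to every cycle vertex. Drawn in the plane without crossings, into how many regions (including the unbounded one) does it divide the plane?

14

W_13 has V = 13 + 1 = 14 vertices and E = 2·13 = 26 edges.
By Euler's formula F = 2 − V + E = 2 − 14 + 26 = 14.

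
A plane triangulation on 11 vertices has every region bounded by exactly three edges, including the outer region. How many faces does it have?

18

In a plane triangulation 3F = 2E and V − E + F = 2, so F = 2V − 4 = 2·11 − 4 = 18.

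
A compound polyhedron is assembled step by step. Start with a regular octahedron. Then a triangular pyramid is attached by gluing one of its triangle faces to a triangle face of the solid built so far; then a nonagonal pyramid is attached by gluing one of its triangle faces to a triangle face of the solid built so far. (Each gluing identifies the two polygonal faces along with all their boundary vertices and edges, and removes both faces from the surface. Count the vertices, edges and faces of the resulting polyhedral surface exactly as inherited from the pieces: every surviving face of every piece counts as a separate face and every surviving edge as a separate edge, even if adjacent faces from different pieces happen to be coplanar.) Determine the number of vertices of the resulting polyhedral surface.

14

A regular octahedron: V=6, E=12, F=8.
Attach a triangular pyramid (V=4, E=6, F=4) along a 3-gon: merge 3 vertices and 3 edges, delete both glued faces → V=7, E=15, F=10.
Attach a nonagonal pyramid (V=10, E=18, F=10) along a 3-gon: merge 3 vertices and 3 edges, delete both glued faces → V=14, E=30, F=18.
Check: V − E + F = 14 − 30 + 18 = 2.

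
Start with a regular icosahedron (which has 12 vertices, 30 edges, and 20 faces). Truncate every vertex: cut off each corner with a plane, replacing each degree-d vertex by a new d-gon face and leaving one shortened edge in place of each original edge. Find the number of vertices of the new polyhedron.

Truncation replaces each original edge-end by a new vertex, so V′ = 2E = 60.
Each original edge survives, and each old vertex of degree d contributes d new edges; summing degrees gives Σd = 2E, so E′ = E + 2E = 3E = 90.
Each original face survives and each original vertex becomes one new face: F′ = F + V = 32.

60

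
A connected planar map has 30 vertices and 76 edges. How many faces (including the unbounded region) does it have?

Euler's formula for a connected plane graph: V − E + F = 2, so F = 2 − 30 + 76 = 48.

48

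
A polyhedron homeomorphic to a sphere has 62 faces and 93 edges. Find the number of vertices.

33

Here V − E + F = 2.
V = 2 + E − F = 2 + 93 − 62 = 33.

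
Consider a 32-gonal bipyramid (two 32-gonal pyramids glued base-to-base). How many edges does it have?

A bipyramid over an n-gon has 2n triangular faces and n + 2 vertices: V = 32 + 2 = 34, E = 3·32 = 96, F = 2·32 = 64.

96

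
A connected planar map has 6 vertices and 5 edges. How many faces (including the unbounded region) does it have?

Euler's formula for a connected plane graph: V − E + F = 2, so F = 2 − 6 + 5 = 1.

1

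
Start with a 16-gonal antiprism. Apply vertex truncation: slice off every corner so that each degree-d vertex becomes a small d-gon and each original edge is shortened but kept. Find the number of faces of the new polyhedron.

66

The base solid has V = 32, E = 64, F = 34.
Truncation replaces each original edge-end by a new vertex, so V′ = 2E = 128.
Each original edge survives, and each old vertex of degree d contributes d new edges; summing degrees gives Σd = 2E, so E′ = E + 2E = 3E = 192.
Each original face survives and each original vertex becomes one new face: F′ = F + V = 66.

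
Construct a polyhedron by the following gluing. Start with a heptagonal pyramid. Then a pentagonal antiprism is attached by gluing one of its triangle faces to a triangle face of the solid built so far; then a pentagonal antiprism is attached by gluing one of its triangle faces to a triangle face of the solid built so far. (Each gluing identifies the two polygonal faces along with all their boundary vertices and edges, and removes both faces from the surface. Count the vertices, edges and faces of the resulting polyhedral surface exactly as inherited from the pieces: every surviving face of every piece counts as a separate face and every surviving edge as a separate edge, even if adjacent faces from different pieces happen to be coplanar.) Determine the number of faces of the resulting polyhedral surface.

28

A heptagonal pyramid: V=8, E=14, F=8.
Attach a pentagonal antiprism (V=10, E=20, F=12) along a 3-gon: merge 3 vertices and 3 edges, delete both glued faces → V=15, E=31, F=18.
Attach a pentagonal antiprism (V=10, E=20, F=12) along a 3-gon: merge 3 vertices and 3 edges, delete both glued faces → V=22, E=48, F=28.
Check: V − E + F = 22 − 48 + 28 = 2.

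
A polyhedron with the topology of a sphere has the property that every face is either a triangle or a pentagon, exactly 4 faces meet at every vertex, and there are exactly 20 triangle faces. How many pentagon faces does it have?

Let x be the number of pentagons; then F = 20 + x.
Edge–face incidences: 2E = 3·20 + 5·x = 60 + 5x.
Every vertex has degree 4, so 4V = 2E.
Euler: V − E + F = 2 ⇒ (2E)/4 − E + (20 + x) = 2.
Multiply by 8: 2·(2E) − 4·(2E) + 8·(20 + x) = 16, i.e. 160 + 8x − 2·(60 + 5x) = 16.
Collecting terms: −2x + 40 = 16, so −2x = −24, so x = 12.
Then 2E = 60 + 5·12 = 120, so E = 60, V = 2E/4 = 30, F = 20 + 12 = 32.

12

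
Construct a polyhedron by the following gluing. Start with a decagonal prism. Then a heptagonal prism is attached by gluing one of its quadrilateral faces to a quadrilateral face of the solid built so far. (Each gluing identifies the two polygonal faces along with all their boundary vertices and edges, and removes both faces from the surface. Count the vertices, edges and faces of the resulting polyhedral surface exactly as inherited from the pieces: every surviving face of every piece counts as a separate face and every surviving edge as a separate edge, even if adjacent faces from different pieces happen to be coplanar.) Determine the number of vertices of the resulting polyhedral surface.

30

A decagonal prism: V=20, E=30, F=12.
Attach a heptagonal prism (V=14, E=21, F=9) along a 4-gon: merge 4 vertices and 4 edges, delete both glued faces → V=30, E=47, F=19.
Check: V − E + F = 30 − 47 + 19 = 2.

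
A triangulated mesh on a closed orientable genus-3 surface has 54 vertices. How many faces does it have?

116

χ = 2 − 2·3 = -4, and every face is a triangle so 3F = 2E.
V − E + F = -4 with E = 3F/2 gives 54 − (3/2 − 1)·F = -4, so F = 116 and E = 174.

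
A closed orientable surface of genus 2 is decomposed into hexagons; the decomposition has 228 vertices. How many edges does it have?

345

χ = 2 − 2·2 = -2, and every face is a hexagon so 6F = 2E.
V − E + F = -2 with E = 6F/2 gives 228 − (6/2 − 1)·F = -2, so F = 115 and E = 345.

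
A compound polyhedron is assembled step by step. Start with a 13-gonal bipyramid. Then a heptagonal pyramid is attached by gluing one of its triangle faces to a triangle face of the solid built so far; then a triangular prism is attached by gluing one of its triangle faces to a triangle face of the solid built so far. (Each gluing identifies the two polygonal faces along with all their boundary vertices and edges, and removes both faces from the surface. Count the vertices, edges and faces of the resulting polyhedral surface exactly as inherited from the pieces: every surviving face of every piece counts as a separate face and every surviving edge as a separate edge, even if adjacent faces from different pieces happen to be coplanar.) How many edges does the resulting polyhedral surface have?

56

A 13-gonal bipyramid: V=15, E=39, F=26.
Attach a heptagonal pyramid (V=8, E=14, F=8) along a 3-gon: merge 3 vertices and 3 edges, delete both glued faces → V=20, E=50, F=32.
Attach a triangular prism (V=6, E=9, F=5) along a 3-gon: merge 3 vertices and 3 edges, delete both glued faces → V=23, E=56, F=35.
Check: V − E + F = 23 − 56 + 35 = 2.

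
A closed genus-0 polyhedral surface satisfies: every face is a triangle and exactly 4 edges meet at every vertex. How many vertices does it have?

6

Each face has 3 edges and each edge borders two faces, so 2E = 3F.
Each vertex has degree 4, so 4V = 2E and hence V = 3F/4.
Euler: V − E + F = 2 ⇒ (3F/4) − (3F/2) + F = 2.
Multiply by 8: (6 − 12 + 8)F = 16, i.e. 2F = 16.
So F = 8, E = 3·8/2 = 12, V = 3·8/4 = 6.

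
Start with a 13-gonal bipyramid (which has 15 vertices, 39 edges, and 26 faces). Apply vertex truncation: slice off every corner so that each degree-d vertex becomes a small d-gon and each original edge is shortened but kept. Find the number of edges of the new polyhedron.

Truncation replaces each original edge-end by a new vertex, so V′ = 2E = 78.
Each original edge survives, and each old vertex of degree d contributes d new edges; summing degrees gives Σd = 2E, so E′ = E + 2E = 3E = 117.
Each original face survives and each original vertex becomes one new face: F′ = F + V = 41.

117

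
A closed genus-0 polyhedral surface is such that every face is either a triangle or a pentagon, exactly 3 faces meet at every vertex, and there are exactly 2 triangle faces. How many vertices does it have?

12

Let x be the number of pentagons; then F = 2 + x.
Edge–face incidences: 2E = 3·2 + 5·x = 6 + 5x.
Every vertex has degree 3, so 3V = 2E.
Euler: V − E + F = 2 ⇒ (2E)/3 − E + (2 + x) = 2.
Multiply by 6: 2·(2E) − 3·(2E) + 6·(2 + x) = 12, i.e. 12 + 6x − (6 + 5x) = 12.
Collecting terms: x + 6 = 12, so x = 6.
Then 2E = 6 + 5·6 = 36, so E = 18, V = 2E/3 = 12, F = 2 + 6 = 8.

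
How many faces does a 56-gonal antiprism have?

114

An antiprism on an n-gon has two n-gon caps and 2n triangles: V = 2·56 = 112, E = 4·56 = 224, F = 2·56 + 2 = 114.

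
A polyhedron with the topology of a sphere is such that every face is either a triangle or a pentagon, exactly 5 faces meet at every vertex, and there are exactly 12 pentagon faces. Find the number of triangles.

80

Let x be the number of triangles; then F = 12 + x.
Edge–face incidences: 2E = 5·12 + 3·x = 60 + 3x.
Every vertex has degree 5, so 5V = 2E.
Euler: V − E + F = 2 ⇒ (2E)/5 − E + (12 + x) = 2.
Multiply by 10: 2·(2E) − 5·(2E) + 10·(12 + x) = 20, i.e. 120 + 10x − 3·(60 + 3x) = 20.
Collecting terms: x − 60 = 20, so x = 80.
Then 2E = 60 + 3·80 = 300, so E = 150, V = 2E/5 = 60, F = 12 + 80 = 92.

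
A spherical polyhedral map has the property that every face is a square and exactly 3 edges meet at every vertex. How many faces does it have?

Each face has 4 edges and each edge borders two faces, so 2E = 4F.
Each vertex has degree 3, so 3V = 2E and hence V = 4F/3.
Euler: V − E + F = 2 ⇒ (4F/3) − (4F/2) + F = 2.
Multiply by 6: (8 − 12 + 6)F = 12, i.e. 2F = 12.
So F = 6, E = 4·6/2 = 12, V = 4·6/3 = 8.

6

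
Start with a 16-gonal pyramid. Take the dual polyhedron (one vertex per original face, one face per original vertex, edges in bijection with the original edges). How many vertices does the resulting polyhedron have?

The base solid has V = 17, E = 32, F = 17.
The dual swaps V and F and preserves E: V′ = F = 17, E′ = E = 32, F′ = V = 17.

17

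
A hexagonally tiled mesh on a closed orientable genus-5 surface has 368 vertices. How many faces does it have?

188

χ = 2 − 2·5 = -8, and every face is a hexagon so 6F = 2E.
V − E + F = -8 with E = 6F/2 gives 368 − (6/2 − 1)·F = -8, so F = 188 and E = 564.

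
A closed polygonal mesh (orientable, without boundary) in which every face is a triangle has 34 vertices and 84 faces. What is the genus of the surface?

Every face is a triangle, so 2E = 3·84 = 252, giving E = 126.
χ = V − E + F = 34 − 126 + 84 = -8.
For a closed orientable surface χ = 2 − 2g, so g = (2 − (-8))/2 = 5.

5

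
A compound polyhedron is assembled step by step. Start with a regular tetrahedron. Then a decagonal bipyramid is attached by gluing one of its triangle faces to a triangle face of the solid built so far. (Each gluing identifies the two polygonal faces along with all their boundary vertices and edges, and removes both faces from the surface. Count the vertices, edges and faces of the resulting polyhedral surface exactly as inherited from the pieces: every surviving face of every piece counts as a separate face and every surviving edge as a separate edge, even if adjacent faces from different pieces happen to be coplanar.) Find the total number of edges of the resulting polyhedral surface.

A regular tetrahedron: V=4, E=6, F=4.
Attach a decagonal bipyramid (V=12, E=30, F=20) along a 3-gon: merge 3 vertices and 3 edges, delete both glued faces → V=13, E=33, F=22.
Check: V − E + F = 13 − 33 + 22 = 2.

33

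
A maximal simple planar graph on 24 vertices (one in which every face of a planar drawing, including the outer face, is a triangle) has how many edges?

66

In a plane triangulation 3F = 2E and V − E + F = 2, so E = 3V − 6 = 3·24 − 6 = 66.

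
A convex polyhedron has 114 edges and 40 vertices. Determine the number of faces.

76

Here V − E + F = 2.
F = 2 − V + E = 2 − 40 + 114 = 76.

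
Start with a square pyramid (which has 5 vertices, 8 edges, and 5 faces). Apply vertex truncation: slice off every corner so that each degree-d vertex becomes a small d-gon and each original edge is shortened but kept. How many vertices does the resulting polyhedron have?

16

Truncation replaces each original edge-end by a new vertex, so V′ = 2E = 16.
Each original edge survives, and each old vertex of degree d contributes d new edges; summing degrees gives Σd = 2E, so E′ = E + 2E = 3E = 24.
Each original face survives and each original vertex becomes one new face: F′ = F + V = 10.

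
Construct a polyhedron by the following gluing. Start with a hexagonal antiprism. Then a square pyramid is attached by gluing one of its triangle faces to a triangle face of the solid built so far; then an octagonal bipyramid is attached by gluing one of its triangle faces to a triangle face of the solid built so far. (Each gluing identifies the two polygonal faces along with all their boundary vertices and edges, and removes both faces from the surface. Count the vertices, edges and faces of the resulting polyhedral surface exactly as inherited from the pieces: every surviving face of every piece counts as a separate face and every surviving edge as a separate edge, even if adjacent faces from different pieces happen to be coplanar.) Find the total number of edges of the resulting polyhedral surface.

A hexagonal antiprism: V=12, E=24, F=14.
Attach a square pyramid (V=5, E=8, F=5) along a 3-gon: merge 3 vertices and 3 edges, delete both glued faces → V=14, E=29, F=17.
Attach an octagonal bipyramid (V=10, E=24, F=16) along a 3-gon: merge 3 vertices and 3 edges, delete both glued faces → V=21, E=50, F=31.
Check: V − E + F = 21 − 50 + 31 = 2.

50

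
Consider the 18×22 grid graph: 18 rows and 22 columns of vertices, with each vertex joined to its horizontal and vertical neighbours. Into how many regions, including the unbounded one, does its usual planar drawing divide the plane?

The grid has V = 18·22 = 396 vertices and E = 18·21 + 22·17 = 752 edges.
F = 2 − V + E = 2 − 396 + 752 = 358.

358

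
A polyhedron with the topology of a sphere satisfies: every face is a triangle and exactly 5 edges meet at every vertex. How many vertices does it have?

12

Each face has 3 edges and each edge borders two faces, so 2E = 3F.
Each vertex has degree 5, so 5V = 2E and hence V = 3F/5.
Euler: V − E + F = 2 ⇒ (3F/5) − (3F/2) + F = 2.
Multiply by 10: (6 − 15 + 10)F = 20, i.e. 1F = 20.
So F = 20, E = 3·20/2 = 30, V = 3·20/5 = 12.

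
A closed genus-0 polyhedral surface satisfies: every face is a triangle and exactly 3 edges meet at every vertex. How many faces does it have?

4

Each face has 3 edges and each edge borders two faces, so 2E = 3F.
Each vertex has degree 3, so 3V = 2E and hence V = 3F/3.
Euler: V − E + F = 2 ⇒ (3F/3) − (3F/2) + F = 2.
Multiply by 6: (6 − 9 + 6)F = 12, i.e. 3F = 12.
So F = 4, E = 3·4/2 = 6, V = 3·4/3 = 4.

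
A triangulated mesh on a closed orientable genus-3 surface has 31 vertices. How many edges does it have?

χ = 2 − 2·3 = -4, and every face is a triangle so 3F = 2E.
V − E + F = -4 with E = 3F/2 gives 31 − (3/2 − 1)·F = -4, so F = 70 and E = 105.

105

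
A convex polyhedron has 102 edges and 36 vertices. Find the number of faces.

68

Here V − E + F = 2.
F = 2 − V + E = 2 − 36 + 102 = 68.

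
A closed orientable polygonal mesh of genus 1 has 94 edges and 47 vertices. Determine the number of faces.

For a closed orientable surface of genus 1, χ = 2 − 2·1 = 0.
F = 0 − V + E = 0 − 47 + 94 = 47.

47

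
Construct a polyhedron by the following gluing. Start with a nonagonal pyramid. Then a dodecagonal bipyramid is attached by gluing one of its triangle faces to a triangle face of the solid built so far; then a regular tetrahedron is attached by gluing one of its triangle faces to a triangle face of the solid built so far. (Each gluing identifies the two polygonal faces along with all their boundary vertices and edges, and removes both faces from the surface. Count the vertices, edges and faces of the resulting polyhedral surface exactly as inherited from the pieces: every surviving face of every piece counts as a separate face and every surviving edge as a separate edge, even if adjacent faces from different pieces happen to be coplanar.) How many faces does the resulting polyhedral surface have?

A nonagonal pyramid: V=10, E=18, F=10.
Attach a dodecagonal bipyramid (V=14, E=36, F=24) along a 3-gon: merge 3 vertices and 3 edges, delete both glued faces → V=21, E=51, F=32.
Attach a regular tetrahedron (V=4, E=6, F=4) along a 3-gon: merge 3 vertices and 3 edges, delete both glued faces → V=22, E=54, F=34.
Check: V − E + F = 22 − 54 + 34 = 2.

34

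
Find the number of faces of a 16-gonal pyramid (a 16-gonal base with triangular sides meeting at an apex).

17

A pyramid on an n-gon base has one n-gon and n triangles: V = 16 + 1 = 17, E = 2·16 = 32, F = 16 + 1 = 17.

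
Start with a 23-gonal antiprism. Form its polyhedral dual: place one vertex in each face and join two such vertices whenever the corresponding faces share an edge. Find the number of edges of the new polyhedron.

The base solid has V = 46, E = 92, F = 48.
The dual swaps V and F and preserves E: V′ = F = 48, E′ = E = 92, F′ = V = 46.

92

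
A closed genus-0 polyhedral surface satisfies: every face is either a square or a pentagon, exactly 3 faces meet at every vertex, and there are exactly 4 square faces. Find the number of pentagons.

4

Let x be the number of pentagons; then F = 4 + x.
Edge–face incidences: 2E = 4·4 + 5·x = 16 + 5x.
Every vertex has degree 3, so 3V = 2E.
Euler: V − E + F = 2 ⇒ (2E)/3 − E + (4 + x) = 2.
Multiply by 6: 2·(2E) − 3·(2E) + 6·(4 + x) = 12, i.e. 24 + 6x − (16 + 5x) = 12.
Collecting terms: x + 8 = 12, so x = 4.
Then 2E = 16 + 5·4 = 36, so E = 18, V = 2E/3 = 12, F = 4 + 4 = 8.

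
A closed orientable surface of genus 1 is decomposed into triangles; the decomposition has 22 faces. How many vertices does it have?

χ = 2 − 2·1 = 0, and every face is a triangle so 3F = 2E.
E = 3·22/2 = 33. Then V = 0 + E − F = 0 + 33 − 22 = 11.

11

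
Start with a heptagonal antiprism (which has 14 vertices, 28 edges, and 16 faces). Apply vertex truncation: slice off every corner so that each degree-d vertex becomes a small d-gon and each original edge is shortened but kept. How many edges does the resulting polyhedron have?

84

Truncation replaces each original edge-end by a new vertex, so V′ = 2E = 56.
Each original edge survives, and each old vertex of degree d contributes d new edges; summing degrees gives Σd = 2E, so E′ = E + 2E = 3E = 84.
Each original face survives and each original vertex becomes one new face: F′ = F + V = 30.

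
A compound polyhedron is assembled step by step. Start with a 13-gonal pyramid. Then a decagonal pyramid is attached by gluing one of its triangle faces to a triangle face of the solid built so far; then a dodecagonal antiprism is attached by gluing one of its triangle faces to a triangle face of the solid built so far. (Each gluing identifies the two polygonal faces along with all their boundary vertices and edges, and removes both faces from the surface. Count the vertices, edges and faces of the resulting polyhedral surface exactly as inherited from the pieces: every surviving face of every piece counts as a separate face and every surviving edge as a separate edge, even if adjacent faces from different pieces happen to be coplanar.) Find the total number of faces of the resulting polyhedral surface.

A 13-gonal pyramid: V=14, E=26, F=14.
Attach a decagonal pyramid (V=11, E=20, F=11) along a 3-gon: merge 3 vertices and 3 edges, delete both glued faces → V=22, E=43, F=23.
Attach a dodecagonal antiprism (V=24, E=48, F=26) along a 3-gon: merge 3 vertices and 3 edges, delete both glued faces → V=43, E=88, F=47.
Check: V − E + F = 43 − 88 + 47 = 2.

47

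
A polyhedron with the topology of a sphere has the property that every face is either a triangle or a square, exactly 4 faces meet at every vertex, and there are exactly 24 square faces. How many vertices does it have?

30

Let x be the number of triangles; then F = 24 + x.
Edge–face incidences: 2E = 4·24 + 3·x = 96 + 3x.
Every vertex has degree 4, so 4V = 2E.
Euler: V − E + F = 2 ⇒ (2E)/4 − E + (24 + x) = 2.
Multiply by 8: 2·(2E) − 4·(2E) + 8·(24 + x) = 16, i.e. 192 + 8x − 2·(96 + 3x) = 16.
Collecting terms: 2x = 16, so x = 8.
Then 2E = 96 + 3·8 = 120, so E = 60, V = 2E/4 = 30, F = 24 + 8 = 32.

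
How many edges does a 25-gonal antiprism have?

100

An antiprism on an n-gon has two n-gon caps and 2n triangles: V = 2·25 = 50, E = 4·25 = 100, F = 2·25 + 2 = 52.
Check: V − E + F = 50 − 100 + 52 = 2.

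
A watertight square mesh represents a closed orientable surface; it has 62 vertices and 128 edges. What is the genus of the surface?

Every face is a square and each edge borders two faces, so 4F = 2·128, giving F = 64.
χ = V − E + F = 62 − 128 + 64 = -2.
For a closed orientable surface χ = 2 − 2g, so g = (2 − (-2))/2 = 2.

2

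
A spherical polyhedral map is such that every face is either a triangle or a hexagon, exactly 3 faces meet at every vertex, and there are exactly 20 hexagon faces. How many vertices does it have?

Let x be the number of triangles; then F = 20 + x.
Edge–face incidences: 2E = 6·20 + 3·x = 120 + 3x.
Every vertex has degree 3, so 3V = 2E.
Euler: V − E + F = 2 ⇒ (2E)/3 − E + (20 + x) = 2.
Multiply by 6: 2·(2E) − 3·(2E) + 6·(20 + x) = 12, i.e. 120 + 6x − (120 + 3x) = 12.
Collecting terms: 3x = 12, so x = 4.
Then 2E = 120 + 3·4 = 132, so E = 66, V = 2E/3 = 44, F = 20 + 4 = 24.

44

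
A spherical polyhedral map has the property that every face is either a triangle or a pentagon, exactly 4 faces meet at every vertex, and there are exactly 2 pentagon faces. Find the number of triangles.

Let x be the number of triangles; then F = 2 + x.
Edge–face incidences: 2E = 5·2 + 3·x = 10 + 3x.
Every vertex has degree 4, so 4V = 2E.
Euler: V − E + F = 2 ⇒ (2E)/4 − E + (2 + x) = 2.
Multiply by 8: 2·(2E) − 4·(2E) + 8·(2 + x) = 16, i.e. 16 + 8x − 2·(10 + 3x) = 16.
Collecting terms: 2x − 4 = 16, so 2x = 20, so x = 10.
Then 2E = 10 + 3·10 = 40, so E = 20, V = 2E/4 = 10, F = 2 + 10 = 12.

10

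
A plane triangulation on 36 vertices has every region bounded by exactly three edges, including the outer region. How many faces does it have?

In a plane triangulation 3F = 2E and V − E + F = 2, so F = 2V − 4 = 2·36 − 4 = 68.

68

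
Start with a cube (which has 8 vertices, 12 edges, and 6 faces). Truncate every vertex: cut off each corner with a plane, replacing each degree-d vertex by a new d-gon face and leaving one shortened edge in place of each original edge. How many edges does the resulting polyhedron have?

Truncation replaces each original edge-end by a new vertex, so V′ = 2E = 24.
Each original edge survives, and each old vertex of degree d contributes d new edges; summing degrees gives Σd = 2E, so E′ = E + 2E = 3E = 36.
Each original face survives and each original vertex becomes one new face: F′ = F + V = 14.

36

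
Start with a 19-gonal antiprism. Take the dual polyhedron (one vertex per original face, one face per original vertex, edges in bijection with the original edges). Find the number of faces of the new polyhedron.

38

The base solid has V = 38, E = 76, F = 40.
The dual swaps V and F and preserves E: V′ = F = 40, E′ = E = 76, F′ = V = 38.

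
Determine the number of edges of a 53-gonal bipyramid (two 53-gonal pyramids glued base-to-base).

A bipyramid over an n-gon has 2n triangular faces and n + 2 vertices: V = 53 + 2 = 55, E = 3·53 = 159, F = 2·53 = 106.

159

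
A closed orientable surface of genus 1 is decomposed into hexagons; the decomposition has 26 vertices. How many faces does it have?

13

χ = 2 − 2·1 = 0, and every face is a hexagon so 6F = 2E.
V − E + F = 0 with E = 6F/2 gives 26 − (6/2 − 1)·F = 0, so F = 13 and E = 39.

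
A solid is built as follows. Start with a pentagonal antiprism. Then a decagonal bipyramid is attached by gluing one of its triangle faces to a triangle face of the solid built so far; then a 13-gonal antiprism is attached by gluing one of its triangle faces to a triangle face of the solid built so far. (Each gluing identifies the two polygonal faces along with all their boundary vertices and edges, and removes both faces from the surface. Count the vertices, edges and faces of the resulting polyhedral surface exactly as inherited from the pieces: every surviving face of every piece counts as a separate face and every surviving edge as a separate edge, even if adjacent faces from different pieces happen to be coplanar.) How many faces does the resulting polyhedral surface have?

A pentagonal antiprism: V=10, E=20, F=12.
Attach a decagonal bipyramid (V=12, E=30, F=20) along a 3-gon: merge 3 vertices and 3 edges, delete both glued faces → V=19, E=47, F=30.
Attach a 13-gonal antiprism (V=26, E=52, F=28) along a 3-gon: merge 3 vertices and 3 edges, delete both glued faces → V=42, E=96, F=56.
Check: V − E + F = 42 − 96 + 56 = 2.

56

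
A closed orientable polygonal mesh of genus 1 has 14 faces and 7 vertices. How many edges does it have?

21

For a closed orientable surface of genus 1, χ = 2 − 2·1 = 0.
E = V + F − (0) = 7 + 14 − (0) = 21.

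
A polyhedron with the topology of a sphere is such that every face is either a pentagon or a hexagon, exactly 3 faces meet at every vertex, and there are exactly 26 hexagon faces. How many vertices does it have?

72

Let x be the number of pentagons; then F = 26 + x.
Edge–face incidences: 2E = 6·26 + 5·x = 156 + 5x.
Every vertex has degree 3, so 3V = 2E.
Euler: V − E + F = 2 ⇒ (2E)/3 − E + (26 + x) = 2.
Multiply by 6: 2·(2E) − 3·(2E) + 6·(26 + x) = 12, i.e. 156 + 6x − (156 + 5x) = 12.
Collecting terms: x = 12.
Then 2E = 156 + 5·12 = 216, so E = 108, V = 2E/3 = 72, F = 26 + 12 = 38.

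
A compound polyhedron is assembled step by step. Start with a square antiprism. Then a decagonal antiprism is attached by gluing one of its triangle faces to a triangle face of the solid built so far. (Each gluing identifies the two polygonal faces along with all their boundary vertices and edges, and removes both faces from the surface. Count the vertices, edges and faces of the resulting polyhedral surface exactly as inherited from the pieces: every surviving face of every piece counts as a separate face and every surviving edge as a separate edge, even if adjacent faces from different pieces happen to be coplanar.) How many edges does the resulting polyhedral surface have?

53

A square antiprism: V=8, E=16, F=10.
Attach a decagonal antiprism (V=20, E=40, F=22) along a 3-gon: merge 3 vertices and 3 edges, delete both glued faces → V=25, E=53, F=30.
Check: V − E + F = 25 − 53 + 30 = 2.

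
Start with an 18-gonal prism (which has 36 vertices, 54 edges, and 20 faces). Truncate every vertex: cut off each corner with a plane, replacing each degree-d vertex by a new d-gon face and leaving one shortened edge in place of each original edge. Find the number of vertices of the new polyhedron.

Truncation replaces each original edge-end by a new vertex, so V′ = 2E = 108.
Each original edge survives, and each old vertex of degree d contributes d new edges; summing degrees gives Σd = 2E, so E′ = E + 2E = 3E = 162.
Each original face survives and each original vertex becomes one new face: F′ = F + V = 56.

108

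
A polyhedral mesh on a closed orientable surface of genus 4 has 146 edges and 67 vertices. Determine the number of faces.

73

For a closed orientable surface of genus 4, χ = 2 − 2·4 = -6.
F = -6 − V + E = -6 − 67 + 146 = 73.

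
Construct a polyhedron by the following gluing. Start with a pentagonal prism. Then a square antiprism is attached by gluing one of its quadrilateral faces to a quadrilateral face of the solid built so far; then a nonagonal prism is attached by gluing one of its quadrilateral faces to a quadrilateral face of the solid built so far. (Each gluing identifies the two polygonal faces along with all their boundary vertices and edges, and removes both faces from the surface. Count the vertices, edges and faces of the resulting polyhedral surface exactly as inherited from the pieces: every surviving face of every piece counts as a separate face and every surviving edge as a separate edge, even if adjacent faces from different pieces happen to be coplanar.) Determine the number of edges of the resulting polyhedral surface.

50

A pentagonal prism: V=10, E=15, F=7.
Attach a square antiprism (V=8, E=16, F=10) along a 4-gon: merge 4 vertices and 4 edges, delete both glued faces → V=14, E=27, F=15.
Attach a nonagonal prism (V=18, E=27, F=11) along a 4-gon: merge 4 vertices and 4 edges, delete both glued faces → V=28, E=50, F=24.
Check: V − E + F = 28 − 50 + 24 = 2.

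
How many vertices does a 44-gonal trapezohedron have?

90

The n-trapezohedron (dual of the n-antiprism) has V = 2·44 + 2 = 90, E = 4·44 = 176, F = 2·44 = 88.
Check: V − E + F = 90 − 176 + 88 = 2.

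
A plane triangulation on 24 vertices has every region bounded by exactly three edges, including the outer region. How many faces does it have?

In a plane triangulation 3F = 2E and V − E + F = 2, so F = 2V − 4 = 2·24 − 4 = 44.

44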